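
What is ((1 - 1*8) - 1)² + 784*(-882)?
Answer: -691424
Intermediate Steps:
((1 - 1*8) - 1)² + 784*(-882) = ((1 - 8) - 1)² - 691488 = (-7 - 1)² - 691488 = (-8)² - 691488 = 64 - 691488 = -691424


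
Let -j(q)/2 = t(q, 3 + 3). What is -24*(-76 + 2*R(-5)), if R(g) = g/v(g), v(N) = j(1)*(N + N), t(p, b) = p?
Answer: 1836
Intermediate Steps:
j(q) = -2*q
v(N) = -4*N (v(N) = (-2*1)*(N + N) = -4*N)
R(g) = -¼ (R(g) = g/((-4*g)) = g*(-1/(4*g)) = -¼)
-24*(-76 + 2*R(-5)) = -24*(-76 + 2*(-¼)) = -24*(-76 - ½) = -24*(-153/2) = 1836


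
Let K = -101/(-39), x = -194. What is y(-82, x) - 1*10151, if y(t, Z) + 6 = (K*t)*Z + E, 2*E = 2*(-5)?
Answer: 1210390/39 ≈ 31036.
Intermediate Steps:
E = -5 (E = (2*(-5))/2 = (1/2)*(-10) = -5)
K = 101/39 (K = -101*(-1/39) = 101/39 ≈ 2.5897)
y(t, Z) = -11 + 101*Z*t/39 (y(t, Z) = -6 + ((101*t/39)*Z - 5) = -6 + (101*Z*t/39 - 5) = -6 + (-5 + 101*Z*t/39) = -11 + 101*Z*t/39)
y(-82, x) - 1*10151 = (-11 + (101/39)*(-194)*(-82)) - 1*10151 = (-11 + 1606708/39) - 10151 = 1606279/39 - 10151 = 1210390/39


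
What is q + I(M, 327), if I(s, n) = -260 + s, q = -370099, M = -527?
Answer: -370886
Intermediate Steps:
q + I(M, 327) = -370099 + (-260 - 527) = -370099 - 787 = -370886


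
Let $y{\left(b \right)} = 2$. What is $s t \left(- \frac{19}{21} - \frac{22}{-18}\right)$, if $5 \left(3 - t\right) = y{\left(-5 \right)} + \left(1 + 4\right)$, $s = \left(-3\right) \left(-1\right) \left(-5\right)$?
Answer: $- \frac{160}{21} \approx -7.619$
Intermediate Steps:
$s = -15$ ($s = 3 \left(-5\right) = -15$)
$t = \frac{8}{5}$ ($t = 3 - \frac{2 + \left(1 + 4\right)}{5} = 3 - \frac{2 + 5}{5} = 3 - \frac{7}{5} = \frac{8}{5} \approx 1.6$)
$s t \left(- \frac{19}{21} - \frac{22}{-18}\right) = \left(-15\right) \frac{8}{5} \left(- \frac{19}{21} - \frac{22}{-18}\right) = - 24 \left(\left(-19\right) \frac{1}{21} - - \frac{11}{9}\right) = - 24 \left(- \frac{19}{21} + \frac{11}{9}\right) = \left(-24\right) \frac{20}{63} = - \frac{160}{21}$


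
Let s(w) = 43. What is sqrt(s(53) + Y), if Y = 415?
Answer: sqrt(458) ≈ 21.401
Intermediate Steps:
sqrt(s(53) + Y) = sqrt(43 + 415) = sqrt(458)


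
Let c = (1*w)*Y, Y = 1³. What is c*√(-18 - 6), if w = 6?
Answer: 12*I*√6 ≈ 29.394*I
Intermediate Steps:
Y = 1
c = 6 (c = (1*6)*1 = 6*1 = 6)
c*√(-18 - 6) = 6*√(-18 - 6) = 6*√(-24) = 6*(2*I*√6) = 12*I*√6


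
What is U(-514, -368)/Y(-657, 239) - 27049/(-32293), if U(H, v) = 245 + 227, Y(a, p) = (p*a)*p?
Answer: 1015093073057/1211907753621 ≈ 0.83760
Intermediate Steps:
Y(a, p) = a*p**2 (Y(a, p) = (a*p)*p = a*p**2)
U(H, v) = 472
U(-514, -368)/Y(-657, 239) - 27049/(-32293) = 472/((-657*239**2)) - 27049/(-32293) = 472/((-657*57121)) - 27049*(-1/32293) = 472/(-37528497) + 27049/32293 = 472*(-1/37528497) + 27049/32293 = -472/37528497 + 27049/32293 = 1015093073057/1211907753621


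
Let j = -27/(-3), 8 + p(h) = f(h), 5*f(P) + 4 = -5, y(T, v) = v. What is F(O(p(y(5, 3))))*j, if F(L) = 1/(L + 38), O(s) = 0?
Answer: 9/38 ≈ 0.23684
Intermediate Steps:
f(P) = -9/5 (f(P) = -4/5 + (1/5)*(-5) = -4/5 - 1 = -9/5)
p(h) = -49/5 (p(h) = -8 - 9/5 = -49/5)
j = 9 (j = -27*(-1/3) = 9)
F(L) = 1/(38 + L)
F(O(p(y(5, 3))))*j = 9/(38 + 0) = 9/38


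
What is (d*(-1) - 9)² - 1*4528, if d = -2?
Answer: -4479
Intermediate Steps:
(d*(-1) - 9)² - 1*4528 = (-2*(-1) - 9)² - 1*4528 = (2 - 9)² - 4528 = (-7)² - 4528 = 49 - 4528 = -4479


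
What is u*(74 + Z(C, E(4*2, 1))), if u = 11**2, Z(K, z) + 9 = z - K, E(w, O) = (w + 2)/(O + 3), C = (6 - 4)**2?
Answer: 15367/2 ≈ 7683.5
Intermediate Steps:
C = 4 (C = 2**2 = 4)
E(w, O) = (2 + w)/(3 + O)
Z(K, z) = -9 + z - K (Z(K, z) = -9 + (z - K) = -9 + z - K)
u = 121
u*(74 + Z(C, E(4*2, 1))) = 121*(74 + (-9 + (2 + 4*2)/(3 + 1) - 1*4)) = 121*(74 + (-9 + (2 + 8)/4 - 4)) = 121*(74 + (-9 + (1/4)*10 - 4)) = 121*(74 + (-9 + 5/2 - 4)) = 121*(74 - 21/2) = 121*(127/2) = 15367/2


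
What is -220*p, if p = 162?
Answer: -35640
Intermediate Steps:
-220*p = -220*162 = -35640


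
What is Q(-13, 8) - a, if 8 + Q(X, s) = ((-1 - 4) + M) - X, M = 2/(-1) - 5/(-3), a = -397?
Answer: 1190/3 ≈ 396.67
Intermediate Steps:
M = -⅓ (M = 2*(-1) - 5*(-⅓) = -2 + 5/3 = -⅓ ≈ -0.33333)
Q(X, s) = -40/3 - X (Q(X, s) = -8 + (((-1 - 4) - ⅓) - X) = -8 + ((-5 - ⅓) - X) = -8 + (-16/3 - X) = -40/3 - X)
Q(-13, 8) - a = (-40/3 - 1*(-13)) - 1*(-397) = (-40/3 + 13) + 397 = -⅓ + 397 = 1190/3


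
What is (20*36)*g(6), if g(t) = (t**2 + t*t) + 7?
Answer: 56880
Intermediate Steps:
g(t) = 7 + 2*t**2 (g(t) = (t**2 + t**2) + 7 = 2*t**2 + 7 = 7 + 2*t**2)
(20*36)*g(6) = (20*36)*(7 + 2*6**2) = 720*(7 + 2*36) = 720*(7 + 72) = 720*79 = 56880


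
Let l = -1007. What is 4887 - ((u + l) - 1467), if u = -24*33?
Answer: 8153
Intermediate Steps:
u = -792
4887 - ((u + l) - 1467) = 4887 - ((-792 - 1007) - 1467) = 4887 - (-1799 - 1467) = 4887 - 1*(-3266) = 4887 + 3266 = 8153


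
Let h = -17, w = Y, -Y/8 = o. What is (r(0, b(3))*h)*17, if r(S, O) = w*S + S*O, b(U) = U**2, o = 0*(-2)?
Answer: 0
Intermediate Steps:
o = 0
Y = 0 (Y = -8*0 = 0)
w = 0
r(S, O) = O*S (r(S, O) = 0*S + S*O = 0 + O*S = O*S)
(r(0, b(3))*h)*17 = ((3**2*0)*(-17))*17 = ((9*0)*(-17))*17 = (0*(-17))*17 = 0*17 = 0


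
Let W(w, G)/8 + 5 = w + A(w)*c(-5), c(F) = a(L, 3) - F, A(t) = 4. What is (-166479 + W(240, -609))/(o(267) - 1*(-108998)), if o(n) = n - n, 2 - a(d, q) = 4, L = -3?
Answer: -164503/108998 ≈ -1.5092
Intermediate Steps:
a(d, q) = -2 (a(d, q) = 2 - 1*4 = 2 - 4 = -2)
o(n) = 0
c(F) = -2 - F
W(w, G) = 56 + 8*w (W(w, G) = -40 + 8*(w + 4*(-2 - 1*(-5))) = -40 + 8*(w + 4*(-2 + 5)) = -40 + 8*(w + 4*3) = -40 + 8*(w + 12) = -40 + 8*(12 + w) = -40 + (96 + 8*w) = 56 + 8*w)
(-166479 + W(240, -609))/(o(267) - 1*(-108998)) = (-166479 + (56 + 8*240))/(0 - 1*(-108998)) = (-166479 + (56 + 1920))/(0 + 108998) = (-166479 + 1976)/108998 = -164503*1/108998 = -164503/108998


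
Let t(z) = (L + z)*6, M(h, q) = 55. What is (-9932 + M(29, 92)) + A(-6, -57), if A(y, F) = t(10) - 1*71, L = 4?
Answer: -9864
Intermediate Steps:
t(z) = 24 + 6*z (t(z) = (4 + z)*6 = 24 + 6*z)
A(y, F) = 13 (A(y, F) = (24 + 6*10) - 1*71 = (24 + 60) - 71 = 84 - 71 = 13)
(-9932 + M(29, 92)) + A(-6, -57) = (-9932 + 55) + 13 = -9877 + 13 = -9864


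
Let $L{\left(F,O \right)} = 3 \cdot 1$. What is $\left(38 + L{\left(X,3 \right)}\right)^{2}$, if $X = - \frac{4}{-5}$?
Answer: $1681$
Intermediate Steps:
$X = \frac{4}{5}$ ($X = \left(-4\right) \left(- \frac{1}{5}\right) = \frac{4}{5} \approx 0.8$)
$L{\left(F,O \right)} = 3$
$\left(38 + L{\left(X,3 \right)}\right)^{2} = \left(38 + 3\right)^{2} = 41^{2} = 1681$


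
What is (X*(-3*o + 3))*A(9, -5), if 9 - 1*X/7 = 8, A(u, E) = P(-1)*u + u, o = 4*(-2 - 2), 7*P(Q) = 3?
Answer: 4590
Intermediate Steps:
P(Q) = 3/7 (P(Q) = (⅐)*3 = 3/7)
o = -16 (o = 4*(-4) = -16)
A(u, E) = 10*u/7 (A(u, E) = 3*u/7 + u = 10*u/7)
X = 7 (X = 63 - 7*8 = 63 - 56 = 7)
(X*(-3*o + 3))*A(9, -5) = (7*(-3*(-16) + 3))*((10/7)*9) = (7*(48 + 3))*(90/7) = (7*51)*(90/7) = 357*(90/7) = 4590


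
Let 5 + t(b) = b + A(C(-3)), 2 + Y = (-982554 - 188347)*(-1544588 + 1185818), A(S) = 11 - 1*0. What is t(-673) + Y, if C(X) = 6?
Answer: 420084151101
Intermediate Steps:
A(S) = 11 (A(S) = 11 + 0 = 11)
Y = 420084151768 (Y = -2 + (-982554 - 188347)*(-1544588 + 1185818) = -2 - 1170901*(-358770) = -2 + 420084151770 = 420084151768)
t(b) = 6 + b (t(b) = -5 + (b + 11) = -5 + (11 + b) = 6 + b)
t(-673) + Y = (6 - 673) + 420084151768 = -667 + 420084151768 = 420084151101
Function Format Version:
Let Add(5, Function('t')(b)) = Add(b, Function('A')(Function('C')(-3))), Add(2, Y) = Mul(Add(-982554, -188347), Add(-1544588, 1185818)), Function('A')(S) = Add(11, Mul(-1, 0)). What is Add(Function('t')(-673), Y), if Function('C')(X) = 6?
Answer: 420084151101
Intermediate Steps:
Function('A')(S) = 11 (Function('A')(S) = Add(11, 0) = 11)
Y = 420084151768 (Y = Add(-2, Mul(Add(-982554, -188347), Add(-1544588, 1185818))) = Add(-2, Mul(-1170901, -358770)) = Add(-2, 420084151770) = 420084151768)
Function('t')(b) = Add(6, b) (Function('t')(b) = Add(-5, Add(b, 11)) = Add(-5, Add(11, b)) = Add(6, b))
Add(Function('t')(-673), Y) = Add(Add(6, -673), 420084151768) = Add(-667, 420084151768) = 420084151101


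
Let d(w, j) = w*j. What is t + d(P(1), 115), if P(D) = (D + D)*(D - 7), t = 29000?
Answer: 27620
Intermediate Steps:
P(D) = 2*D*(-7 + D) (P(D) = (2*D)*(-7 + D) = 2*D*(-7 + D))
d(w, j) = j*w
t + d(P(1), 115) = 29000 + 115*(2*1*(-7 + 1)) = 29000 + 115*(2*1*(-6)) = 29000 + 115*(-12) = 29000 - 1380 = 27620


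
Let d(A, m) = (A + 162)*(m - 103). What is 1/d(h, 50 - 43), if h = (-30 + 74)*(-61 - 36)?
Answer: 1/394176 ≈ 2.5369e-6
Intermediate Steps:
h = -4268 (h = 44*(-97) = -4268)
d(A, m) = (-103 + m)*(162 + A) (d(A, m) = (162 + A)*(-103 + m) = (-103 + m)*(162 + A))
1/d(h, 50 - 43) = 1/(-16686 - 103*(-4268) + 162*(50 - 43) - 4268*(50 - 43)) = 1/(-16686 + 439604 + 162*7 - 4268*7) = 1/(-16686 + 439604 + 1134 - 29876) = 1/394176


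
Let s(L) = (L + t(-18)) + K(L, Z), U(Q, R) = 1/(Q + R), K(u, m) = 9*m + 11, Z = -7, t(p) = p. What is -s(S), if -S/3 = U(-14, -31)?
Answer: 1049/15 ≈ 69.933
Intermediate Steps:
K(u, m) = 11 + 9*m
S = 1/15 (S = -3/(-14 - 31) = -3/(-45) = -3*(-1/45) = 1/15 ≈ 0.066667)
s(L) = -70 + L (s(L) = (L - 18) + (11 + 9*(-7)) = (-18 + L) + (11 - 63) = (-18 + L) - 52 = -70 + L)
-s(S) = -(-70 + 1/15) = -1*(-1049/15) = 1049/15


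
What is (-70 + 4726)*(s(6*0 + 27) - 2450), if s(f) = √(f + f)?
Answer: -11407200 + 13968*√6 ≈ -1.1373e+7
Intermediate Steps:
s(f) = √2*√f (s(f) = √(2*f) = √2*√f)
(-70 + 4726)*(s(6*0 + 27) - 2450) = (-70 + 4726)*(√2*√(6*0 + 27) - 2450) = 4656*(√2*√(0 + 27) - 2450) = 4656*(√2*√27 - 2450) = 4656*(√2*(3*√3) - 2450) = 4656*(3*√6 - 2450) = 4656*(-2450 + 3*√6) = -11407200 + 13968*√6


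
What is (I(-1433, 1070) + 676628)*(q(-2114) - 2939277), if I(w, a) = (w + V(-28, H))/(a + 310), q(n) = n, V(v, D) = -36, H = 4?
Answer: -2746509642272861/1380 ≈ -1.9902e+12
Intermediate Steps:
I(w, a) = (-36 + w)/(310 + a) (I(w, a) = (w - 36)/(a + 310) = (-36 + w)/(310 + a))
(I(-1433, 1070) + 676628)*(q(-2114) - 2939277) = ((-36 - 1433)/(310 + 1070) + 676628)*(-2114 - 2939277) = (-1469/1380 + 676628)*(-2941391) = (933745171/1380)*(-2941391) = -2746509642272861/1380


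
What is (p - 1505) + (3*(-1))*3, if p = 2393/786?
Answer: -1187611/786 ≈ -1511.0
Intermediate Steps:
p = 2393/786 (p = 2393*(1/786) = 2393/786 ≈ 3.0445)
(p - 1505) + (3*(-1))*3 = (2393/786 - 1505) + (3*(-1))*3 = -1180537/786 - 3*3 = -1180537/786 - 9 = -1187611/786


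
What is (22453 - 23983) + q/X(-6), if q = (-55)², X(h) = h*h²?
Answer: -333505/216 ≈ -1544.0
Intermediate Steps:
X(h) = h³
q = 3025
(22453 - 23983) + q/X(-6) = (22453 - 23983) + 3025/((-6)³) = -1530 + 3025/(-216) = -1530 + 3025*(-1/216) = -1530 - 3025/216 = -333505/216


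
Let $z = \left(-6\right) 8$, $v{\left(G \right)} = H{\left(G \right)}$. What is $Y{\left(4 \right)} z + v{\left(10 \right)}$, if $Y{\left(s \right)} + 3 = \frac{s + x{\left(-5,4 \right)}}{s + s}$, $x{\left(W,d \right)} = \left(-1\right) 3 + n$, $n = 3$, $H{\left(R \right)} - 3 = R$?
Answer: $133$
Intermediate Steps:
$H{\left(R \right)} = 3 + R$
$v{\left(G \right)} = 3 + G$
$x{\left(W,d \right)} = 0$ ($x{\left(W,d \right)} = \left(-1\right) 3 + 3 = -3 + 3 = 0$)
$Y{\left(s \right)} = - \frac{5}{2}$ ($Y{\left(s \right)} = -3 + \frac{s + 0}{s + s} = -3 + \frac{s}{2 s} = -3 + s \frac{1}{2 s} = -3 + \frac{1}{2} = - \frac{5}{2}$)
$z = -48$
$Y{\left(4 \right)} z + v{\left(10 \right)} = \left(- \frac{5}{2}\right) \left(-48\right) + \left(3 + 10\right) = 120 + 13 = 133$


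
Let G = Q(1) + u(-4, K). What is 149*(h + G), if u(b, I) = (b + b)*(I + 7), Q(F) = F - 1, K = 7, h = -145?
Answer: -38293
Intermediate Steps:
Q(F) = -1 + F
u(b, I) = 2*b*(7 + I) (u(b, I) = (2*b)*(7 + I) = 2*b*(7 + I))
G = -112 (G = (-1 + 1) + 2*(-4)*(7 + 7) = 0 + 2*(-4)*14 = 0 - 112 = -112)
149*(h + G) = 149*(-145 - 112) = 149*(-257) = -38293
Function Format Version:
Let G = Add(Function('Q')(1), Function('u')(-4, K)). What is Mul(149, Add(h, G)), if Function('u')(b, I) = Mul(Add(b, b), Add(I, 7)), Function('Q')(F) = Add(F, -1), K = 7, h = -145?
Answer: -38293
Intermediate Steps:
Function('Q')(F) = Add(-1, F)
Function('u')(b, I) = Mul(2, b, Add(7, I)) (Function('u')(b, I) = Mul(Mul(2, b), Add(7, I)) = Mul(2, b, Add(7, I)))
G = -112 (G = Add(Add(-1, 1), Mul(2, -4, Add(7, 7))) = Add(0, Mul(2, -4, 14)) = Add(0, -112) = -112)
Mul(149, Add(h, G)) = Mul(149, Add(-145, -112)) = Mul(149, -257) = -38293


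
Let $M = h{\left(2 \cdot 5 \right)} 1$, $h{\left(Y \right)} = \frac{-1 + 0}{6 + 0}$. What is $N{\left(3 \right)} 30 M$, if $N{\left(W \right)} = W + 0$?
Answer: $-15$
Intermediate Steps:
$h{\left(Y \right)} = - \frac{1}{6}$
$M = - \frac{1}{6}$ ($M = \left(- \frac{1}{6}\right) 1 = - \frac{1}{6} \approx -0.16667$)
$N{\left(W \right)} = W$
$N{\left(3 \right)} 30 M = 3 \cdot 30 \left(- \frac{1}{6}\right) = 90 \left(- \frac{1}{6}\right) = -15$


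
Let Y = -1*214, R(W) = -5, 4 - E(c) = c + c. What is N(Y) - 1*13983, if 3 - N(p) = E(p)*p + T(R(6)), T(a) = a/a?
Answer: 78467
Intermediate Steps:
E(c) = 4 - 2*c (E(c) = 4 - (c + c) = 4 - 2*c)
Y = -214
T(a) = 1
N(p) = 2 - p*(4 - 2*p) (N(p) = 3 - ((4 - 2*p)*p + 1) = 3 - (p*(4 - 2*p) + 1) = 3 - (1 + p*(4 - 2*p)) = 3 + (-1 - p*(4 - 2*p)) = 2 - p*(4 - 2*p))
N(Y) - 1*13983 = (2 + 2*(-214)*(-2 - 214)) - 1*13983 = (2 + 2*(-214)*(-216)) - 13983 = (2 + 92448) - 13983 = 92450 - 13983 = 78467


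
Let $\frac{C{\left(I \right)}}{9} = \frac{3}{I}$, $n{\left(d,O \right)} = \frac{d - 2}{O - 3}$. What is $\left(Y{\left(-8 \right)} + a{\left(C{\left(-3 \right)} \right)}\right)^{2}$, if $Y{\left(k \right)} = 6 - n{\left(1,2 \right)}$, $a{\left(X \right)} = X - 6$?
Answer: $100$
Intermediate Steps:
$n{\left(d,O \right)} = \frac{-2 + d}{-3 + O}$
$C{\left(I \right)} = \frac{27}{I}$ ($C{\left(I \right)} = 9 \frac{3}{I} = \frac{27}{I}$)
$a{\left(X \right)} = -6 + X$ ($a{\left(X \right)} = X - 6 = -6 + X$)
$Y{\left(k \right)} = 5$ ($Y{\left(k \right)} = 6 - \frac{-2 + 1}{-3 + 2} = 6 - \frac{1}{-1} \left(-1\right) = 6 - \left(-1\right) \left(-1\right) = 6 - 1 = 5$)
$\left(Y{\left(-8 \right)} + a{\left(C{\left(-3 \right)} \right)}\right)^{2} = \left(5 + \left(-6 + \frac{27}{-3}\right)\right)^{2} = \left(5 + \left(-6 + 27 \left(- \frac{1}{3}\right)\right)\right)^{2} = \left(5 - 15\right)^{2} = \left(-10\right)^{2} = 100$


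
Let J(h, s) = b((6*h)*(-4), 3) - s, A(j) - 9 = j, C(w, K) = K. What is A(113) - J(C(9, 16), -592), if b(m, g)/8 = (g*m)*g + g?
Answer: 27154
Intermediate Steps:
b(m, g) = 8*g + 8*m*g**2 (b(m, g) = 8*((g*m)*g + g) = 8*(m*g**2 + g) = 8*(g + m*g**2) = 8*g + 8*m*g**2)
A(j) = 9 + j
J(h, s) = 24 - s - 1728*h (J(h, s) = 8*3*(1 + 3*((6*h)*(-4))) - s = 8*3*(1 + 3*(-24*h)) - s = 8*3*(1 - 72*h) - s = (24 - 1728*h) - s = 24 - s - 1728*h)
A(113) - J(C(9, 16), -592) = (9 + 113) - (24 - 1*(-592) - 1728*16) = 122 - (24 + 592 - 27648) = 122 - 1*(-27032) = 122 + 27032 = 27154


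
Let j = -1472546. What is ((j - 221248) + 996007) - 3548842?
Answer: -4246629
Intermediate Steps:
((j - 221248) + 996007) - 3548842 = ((-1472546 - 221248) + 996007) - 3548842 = (-1693794 + 996007) - 3548842 = -697787 - 3548842 = -4246629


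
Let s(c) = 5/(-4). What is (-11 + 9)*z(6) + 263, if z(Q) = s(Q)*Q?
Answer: 278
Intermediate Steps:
s(c) = -5/4 (s(c) = 5*(-¼) = -5/4)
z(Q) = -5*Q/4
(-11 + 9)*z(6) + 263 = (-11 + 9)*(-5/4*6) + 263 = -2*(-15/2) + 263 = 15 + 263 = 278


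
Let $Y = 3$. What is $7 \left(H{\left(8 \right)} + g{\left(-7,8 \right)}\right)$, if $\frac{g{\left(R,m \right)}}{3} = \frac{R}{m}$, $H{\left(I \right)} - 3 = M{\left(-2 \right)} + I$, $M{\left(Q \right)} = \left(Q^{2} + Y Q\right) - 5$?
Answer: $\frac{77}{8} \approx 9.625$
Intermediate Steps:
$M{\left(Q \right)} = -5 + Q^{2} + 3 Q$ ($M{\left(Q \right)} = \left(Q^{2} + 3 Q\right) - 5 = -5 + Q^{2} + 3 Q$)
$H{\left(I \right)} = -4 + I$ ($H{\left(I \right)} = 3 + \left(\left(-5 + \left(-2\right)^{2} + 3 \left(-2\right)\right) + I\right) = 3 + \left(\left(-5 + 4 - 6\right) + I\right) = 3 + \left(-7 + I\right) = -4 + I$)
$g{\left(R,m \right)} = \frac{3 R}{m}$ ($g{\left(R,m \right)} = 3 \frac{R}{m} = \frac{3 R}{m}$)
$7 \left(H{\left(8 \right)} + g{\left(-7,8 \right)}\right) = 7 \left(\left(-4 + 8\right) + 3 \left(-7\right) \frac{1}{8}\right) = 7 \left(4 + 3 \left(-7\right) \frac{1}{8}\right) = 7 \left(4 - \frac{21}{8}\right) = 7 \cdot \frac{11}{8} = \frac{77}{8}$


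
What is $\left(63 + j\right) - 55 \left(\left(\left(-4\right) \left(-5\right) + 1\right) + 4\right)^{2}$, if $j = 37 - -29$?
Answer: $-34246$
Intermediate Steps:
$j = 66$ ($j = 37 + 29 = 66$)
$\left(63 + j\right) - 55 \left(\left(\left(-4\right) \left(-5\right) + 1\right) + 4\right)^{2} = \left(63 + 66\right) - 55 \left(\left(\left(-4\right) \left(-5\right) + 1\right) + 4\right)^{2} = 129 - 55 \left(\left(20 + 1\right) + 4\right)^{2} = 129 - 55 \left(21 + 4\right)^{2} = 129 - 55 \cdot 25^{2} = 129 - 34375 = -34246$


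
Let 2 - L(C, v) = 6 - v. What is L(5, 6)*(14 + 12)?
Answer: 52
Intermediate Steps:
L(C, v) = -4 + v (L(C, v) = 2 - (6 - v) = 2 + (-6 + v) = -4 + v)
L(5, 6)*(14 + 12) = (-4 + 6)*(14 + 12) = 2*26 = 52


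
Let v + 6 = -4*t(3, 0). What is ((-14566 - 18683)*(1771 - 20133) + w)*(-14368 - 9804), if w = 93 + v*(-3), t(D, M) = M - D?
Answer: -14757446244636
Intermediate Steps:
v = 6 (v = -6 - 4*(0 - 1*3) = -6 - 4*(0 - 3) = -6 - 4*(-3) = -6 + 12 = 6)
w = 75 (w = 93 + 6*(-3) = 93 - 18 = 75)
((-14566 - 18683)*(1771 - 20133) + w)*(-14368 - 9804) = ((-14566 - 18683)*(1771 - 20133) + 75)*(-14368 - 9804) = (-33249*(-18362) + 75)*(-24172) = (610518138 + 75)*(-24172) = 610518213*(-24172) = -14757446244636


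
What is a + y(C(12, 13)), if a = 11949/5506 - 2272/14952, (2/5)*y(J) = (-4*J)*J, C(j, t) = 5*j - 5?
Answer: -311273329523/10290714 ≈ -30248.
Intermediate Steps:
C(j, t) = -5 + 5*j
y(J) = -10*J² (y(J) = 5*((-4*J)*J)/2 = 5*(-4*J²)/2 = -10*J²)
a = 20768977/10290714 (a = 11949*(1/5506) - 2272*1/14952 = 11949/5506 - 284/1869 = 20768977/10290714 ≈ 2.0182)
a + y(C(12, 13)) = 20768977/10290714 - 10*(-5 + 5*12)² = 20768977/10290714 - 10*(-5 + 60)² = 20768977/10290714 - 10*55² = 20768977/10290714 - 10*3025 = 20768977/10290714 - 30250 = -311273329523/10290714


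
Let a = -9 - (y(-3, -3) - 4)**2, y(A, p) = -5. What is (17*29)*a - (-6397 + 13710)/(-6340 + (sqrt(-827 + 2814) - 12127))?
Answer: -15131281836569/341028102 + 7313*sqrt(1987)/341028102 ≈ -44370.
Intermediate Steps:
a = -90 (a = -9 - (-5 - 4)**2 = -9 - 1*(-9)**2 = -9 - 1*81 = -9 - 81 = -90)
(17*29)*a - (-6397 + 13710)/(-6340 + (sqrt(-827 + 2814) - 12127)) = (17*29)*(-90) - (-6397 + 13710)/(-6340 + (sqrt(-827 + 2814) - 12127)) = 493*(-90) - 7313/(-6340 + (sqrt(1987) - 12127)) = -44370 - 7313/(-6340 + (-12127 + sqrt(1987))) = -44370 - 7313/(-18467 + sqrt(1987))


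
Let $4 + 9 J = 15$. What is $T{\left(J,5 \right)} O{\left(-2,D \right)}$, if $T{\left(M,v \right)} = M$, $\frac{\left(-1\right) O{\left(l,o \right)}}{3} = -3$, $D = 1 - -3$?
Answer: $11$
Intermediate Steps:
$D = 4$ ($D = 1 + 3 = 4$)
$O{\left(l,o \right)} = 9$ ($O{\left(l,o \right)} = \left(-3\right) \left(-3\right) = 9$)
$J = \frac{11}{9}$ ($J = - \frac{4}{9} + \frac{1}{9} \cdot 15 = - \frac{4}{9} + \frac{5}{3} = \frac{11}{9} \approx 1.2222$)
$T{\left(J,5 \right)} O{\left(-2,D \right)} = \frac{11}{9} \cdot 9 = 11$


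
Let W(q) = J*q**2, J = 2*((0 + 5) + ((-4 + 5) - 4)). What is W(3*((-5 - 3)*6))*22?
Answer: 1824768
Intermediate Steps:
J = 4 (J = 2*(5 + (1 - 4)) = 2*(5 - 3) = 2*2 = 4)
W(q) = 4*q**2
W(3*((-5 - 3)*6))*22 = (4*(3*((-5 - 3)*6))**2)*22 = (4*(3*(-8*6))**2)*22 = (4*(3*(-48))**2)*22 = (4*(-144)**2)*22 = (4*20736)*22 = 82944*22 = 1824768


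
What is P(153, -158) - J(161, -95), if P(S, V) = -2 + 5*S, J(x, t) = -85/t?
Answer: 14480/19 ≈ 762.11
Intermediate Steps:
P(153, -158) - J(161, -95) = (-2 + 5*153) - (-85)/(-95) = (-2 + 765) - (-85)*(-1)/95 = 763 - 1*17/19 = 763 - 17/19 = 14480/19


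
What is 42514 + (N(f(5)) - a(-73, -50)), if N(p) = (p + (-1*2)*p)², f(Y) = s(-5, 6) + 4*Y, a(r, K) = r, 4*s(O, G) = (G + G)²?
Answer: 45723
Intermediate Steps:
s(O, G) = G² (s(O, G) = (G + G)²/4 = (2*G)²/4 = (4*G²)/4 = G²)
f(Y) = 36 + 4*Y (f(Y) = 6² + 4*Y = 36 + 4*Y)
N(p) = p² (N(p) = (p - 2*p)² = (-p)² = p²)
42514 + (N(f(5)) - a(-73, -50)) = 42514 + ((36 + 4*5)² - 1*(-73)) = 42514 + ((36 + 20)² + 73) = 42514 + (56² + 73) = 42514 + (3136 + 73) = 42514 + 3209 = 45723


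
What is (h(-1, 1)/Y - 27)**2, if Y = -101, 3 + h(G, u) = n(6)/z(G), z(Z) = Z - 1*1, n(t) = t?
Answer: 7403841/10201 ≈ 725.80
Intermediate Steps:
z(Z) = -1 + Z (z(Z) = Z - 1 = -1 + Z)
h(G, u) = -3 + 6/(-1 + G)
(h(-1, 1)/Y - 27)**2 = ((3*(3 - 1*(-1))/(-1 - 1))/(-101) - 27)**2 = ((3*(3 + 1)/(-2))*(-1/101) - 27)**2 = ((3*(-1/2)*4)*(-1/101) - 27)**2 = (-6*(-1/101) - 27)**2 = (6/101 - 27)**2 = (-2721/101)**2 = 7403841/10201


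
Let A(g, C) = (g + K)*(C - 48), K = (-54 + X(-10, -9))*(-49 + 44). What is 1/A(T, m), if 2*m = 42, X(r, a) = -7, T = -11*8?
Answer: -1/5859 ≈ -0.00017068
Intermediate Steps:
T = -88
m = 21 (m = (½)*42 = 21)
K = 305 (K = (-54 - 7)*(-49 + 44) = -61*(-5) = 305)
A(g, C) = (-48 + C)*(305 + g) (A(g, C) = (g + 305)*(C - 48) = (305 + g)*(-48 + C) = (-48 + C)*(305 + g))
1/A(T, m) = 1/(-14640 - 48*(-88) + 305*21 + 21*(-88)) = 1/(-14640 + 4224 + 6405 - 1848) = 1/(-5859) = -1/5859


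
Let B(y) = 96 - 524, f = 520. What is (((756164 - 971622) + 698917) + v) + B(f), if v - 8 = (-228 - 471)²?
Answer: 971640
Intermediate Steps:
B(y) = -428
v = 488609 (v = 8 + (-228 - 471)² = 8 + (-699)² = 8 + 488601 = 488609)
(((756164 - 971622) + 698917) + v) + B(f) = (((756164 - 971622) + 698917) + 488609) - 428 = ((-215458 + 698917) + 488609) - 428 = (483459 + 488609) - 428 = 972068 - 428 = 971640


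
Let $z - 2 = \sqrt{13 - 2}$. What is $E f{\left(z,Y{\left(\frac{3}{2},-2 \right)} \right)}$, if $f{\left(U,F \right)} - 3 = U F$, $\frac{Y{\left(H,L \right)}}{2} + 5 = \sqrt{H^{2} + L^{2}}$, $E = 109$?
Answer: $-763 - 545 \sqrt{11} \approx -2570.6$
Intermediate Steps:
$z = 2 + \sqrt{11}$ ($z = 2 + \sqrt{13 - 2} = 2 + \sqrt{11} \approx 5.3166$)
$Y{\left(H,L \right)} = -10 + 2 \sqrt{H^{2} + L^{2}}$
$f{\left(U,F \right)} = 3 + F U$ ($f{\left(U,F \right)} = 3 + U F = 3 + F U$)
$E f{\left(z,Y{\left(\frac{3}{2},-2 \right)} \right)} = 109 \left(3 + \left(-10 + 2 \sqrt{\left(\frac{3}{2}\right)^{2} + \left(-2\right)^{2}}\right) \left(2 + \sqrt{11}\right)\right) = 109 \left(3 + \left(-10 + 2 \sqrt{\left(3 \cdot \frac{1}{2}\right)^{2} + 4}\right) \left(2 + \sqrt{11}\right)\right) = 109 \left(3 + \left(-10 + 2 \sqrt{\left(\frac{3}{2}\right)^{2} + 4}\right) \left(2 + \sqrt{11}\right)\right) = 109 \left(3 + \left(-10 + 2 \sqrt{\frac{9}{4} + 4}\right) \left(2 + \sqrt{11}\right)\right) = 109 \left(3 + \left(-10 + 2 \sqrt{\frac{25}{4}}\right) \left(2 + \sqrt{11}\right)\right) = 109 \left(3 + \left(-10 + 2 \cdot \frac{5}{2}\right) \left(2 + \sqrt{11}\right)\right) = 109 \left(3 + \left(-10 + 5\right) \left(2 + \sqrt{11}\right)\right) = 109 \left(3 - 5 \left(2 + \sqrt{11}\right)\right) = 109 \left(3 - \left(10 + 5 \sqrt{11}\right)\right) = 109 \left(-7 - 5 \sqrt{11}\right) = -763 - 545 \sqrt{11}$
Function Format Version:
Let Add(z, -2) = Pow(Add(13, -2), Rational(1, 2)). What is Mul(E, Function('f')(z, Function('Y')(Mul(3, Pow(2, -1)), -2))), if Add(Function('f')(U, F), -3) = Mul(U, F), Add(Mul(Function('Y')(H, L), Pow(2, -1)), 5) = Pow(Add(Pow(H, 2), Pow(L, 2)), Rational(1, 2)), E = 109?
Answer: Add(-763, Mul(-545, Pow(11, Rational(1, 2)))) ≈ -2570.6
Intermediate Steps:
z = Add(2, Pow(11, Rational(1, 2))) (z = Add(2, Pow(Add(13, -2), Rational(1, 2))) = Add(2, Pow(11, Rational(1, 2))) ≈ 5.3166)
Function('Y')(H, L) = Add(-10, Mul(2, Pow(Add(Pow(H, 2), Pow(L, 2)), Rational(1, 2))))
Function('f')(U, F) = Add(3, Mul(F, U)) (Function('f')(U, F) = Add(3, Mul(U, F)) = Add(3, Mul(F, U)))
Mul(E, Function('f')(z, Function('Y')(Mul(3, Pow(2, -1)), -2))) = Mul(109, Add(3, Mul(Add(-10, Mul(2, Pow(Add(Pow(Mul(3, Pow(2, -1)), 2), Pow(-2, 2)), Rational(1, 2)))), Add(2, Pow(11, Rational(1, 2)))))) = Mul(109, Add(3, Mul(Add(-10, Mul(2, Pow(Add(Pow(Mul(3, Rational(1, 2)), 2), 4), Rational(1, 2)))), Add(2, Pow(11, Rational(1, 2)))))) = Mul(109, Add(3, Mul(Add(-10, Mul(2, Pow(Add(Pow(Rational(3, 2), 2), 4), Rational(1, 2)))), Add(2, Pow(11, Rational(1, 2)))))) = Mul(109, Add(3, Mul(Add(-10, Mul(2, Pow(Add(Rational(9, 4), 4), Rational(1, 2)))), Add(2, Pow(11, Rational(1, 2)))))) = Mul(109, Add(3, Mul(Add(-10, Mul(2, Pow(Rational(25, 4), Rational(1, 2)))), Add(2, Pow(11, Rational(1, 2)))))) = Mul(109, Add(3, Mul(Add(-10, Mul(2, Rational(5, 2))), Add(2, Pow(11, Rational(1, 2)))))) = Mul(109, Add(3, Mul(Add(-10, 5), Add(2, Pow(11, Rational(1, 2)))))) = Mul(109, Add(3, Mul(-5, Add(2, Pow(11, Rational(1, 2)))))) = Mul(109, Add(3, Add(-10, Mul(-5, Pow(11, Rational(1, 2)))))) = Mul(109, Add(-7, Mul(-5, Pow(11, Rational(1, 2))))) = Add(-763, Mul(-545, Pow(11, Rational(1, 2))))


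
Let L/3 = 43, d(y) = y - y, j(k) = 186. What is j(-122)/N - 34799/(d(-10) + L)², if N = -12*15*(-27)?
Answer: -3074591/1497690 ≈ -2.0529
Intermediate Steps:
d(y) = 0
N = 4860 (N = -180*(-27) = 4860)
L = 129 (L = 3*43 = 129)
j(-122)/N - 34799/(d(-10) + L)² = 186/4860 - 34799/(0 + 129)² = 186*(1/4860) - 34799/(129²) = 31/810 - 34799/16641 = -3074591/1497690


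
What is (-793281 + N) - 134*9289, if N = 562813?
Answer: -1475194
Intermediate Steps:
(-793281 + N) - 134*9289 = (-793281 + 562813) - 134*9289 = -230468 - 1*1244726 = -230468 - 1244726 = -1475194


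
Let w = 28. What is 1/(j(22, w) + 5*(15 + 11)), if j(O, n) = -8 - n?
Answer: 1/94 ≈ 0.010638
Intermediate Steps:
1/(j(22, w) + 5*(15 + 11)) = 1/((-8 - 1*28) + 5*(15 + 11)) = 1/((-8 - 28) + 5*26) = 1/(-36 + 130) = 1/94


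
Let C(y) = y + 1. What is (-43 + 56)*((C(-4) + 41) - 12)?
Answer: 338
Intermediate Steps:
C(y) = 1 + y
(-43 + 56)*((C(-4) + 41) - 12) = (-43 + 56)*(((1 - 4) + 41) - 12) = 13*((-3 + 41) - 12) = 13*(38 - 12) = 13*26 = 338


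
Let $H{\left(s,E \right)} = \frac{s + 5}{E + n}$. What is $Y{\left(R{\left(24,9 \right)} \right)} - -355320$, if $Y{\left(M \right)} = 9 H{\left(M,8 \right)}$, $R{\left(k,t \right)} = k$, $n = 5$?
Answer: $\frac{4619421}{13} \approx 3.5534 \cdot 10^{5}$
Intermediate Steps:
$H{\left(s,E \right)} = \frac{5 + s}{5 + E}$ ($H{\left(s,E \right)} = \frac{s + 5}{E + 5} = \frac{5 + s}{5 + E}$)
$Y{\left(M \right)} = \frac{45}{13} + \frac{9 M}{13}$ ($Y{\left(M \right)} = 9 \frac{5 + M}{5 + 8} = 9 \frac{5 + M}{13} = 9 \left(\frac{5}{13} + \frac{M}{13}\right) = \frac{45}{13} + \frac{9 M}{13}$)
$Y{\left(R{\left(24,9 \right)} \right)} - -355320 = \left(\frac{45}{13} + \frac{9}{13} \cdot 24\right) - -355320 = \left(\frac{45}{13} + \frac{216}{13}\right) + 355320 = \frac{261}{13} + 355320 = \frac{4619421}{13}$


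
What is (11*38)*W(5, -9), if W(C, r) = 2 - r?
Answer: 4598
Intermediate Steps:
(11*38)*W(5, -9) = (11*38)*(2 - 1*(-9)) = 418*(2 + 9) = 418*11 = 4598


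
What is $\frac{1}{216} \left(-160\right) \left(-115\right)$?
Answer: $\frac{2300}{27} \approx 85.185$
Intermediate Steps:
$\frac{1}{216} \left(-160\right) \left(-115\right) = \left(- \frac{20}{27}\right) \left(-115\right) = \frac{2300}{27}$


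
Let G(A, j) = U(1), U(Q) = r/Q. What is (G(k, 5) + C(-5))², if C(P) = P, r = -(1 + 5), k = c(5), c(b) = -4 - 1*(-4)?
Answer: 121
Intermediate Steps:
c(b) = 0 (c(b) = -4 + 4 = 0)
k = 0
r = -6 (r = -1*6 = -6)
U(Q) = -6/Q
G(A, j) = -6 (G(A, j) = -6/1 = -6*1 = -6)
(G(k, 5) + C(-5))² = (-6 - 5)² = (-11)² = 121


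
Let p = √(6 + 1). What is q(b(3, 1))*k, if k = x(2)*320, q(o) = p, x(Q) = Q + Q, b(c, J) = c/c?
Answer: 1280*√7 ≈ 3386.6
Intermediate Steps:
b(c, J) = 1
x(Q) = 2*Q
p = √7 ≈ 2.6458
q(o) = √7
k = 1280 (k = (2*2)*320 = 4*320 = 1280)
q(b(3, 1))*k = √7*1280 = 1280*√7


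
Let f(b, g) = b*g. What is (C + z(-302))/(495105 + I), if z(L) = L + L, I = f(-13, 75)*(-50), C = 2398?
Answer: 46/13945 ≈ 0.0032987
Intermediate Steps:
I = 48750 (I = -13*75*(-50) = -975*(-50) = 48750)
z(L) = 2*L
(C + z(-302))/(495105 + I) = (2398 + 2*(-302))/(495105 + 48750) = (2398 - 604)/543855 = 1794*(1/543855) = 46/13945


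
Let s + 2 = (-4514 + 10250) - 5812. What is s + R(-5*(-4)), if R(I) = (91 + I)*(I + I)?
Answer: 4362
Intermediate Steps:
s = -78 (s = -2 + ((-4514 + 10250) - 5812) = -2 + (5736 - 5812) = -2 - 76 = -78)
R(I) = 2*I*(91 + I) (R(I) = (91 + I)*(2*I) = 2*I*(91 + I))
s + R(-5*(-4)) = -78 + 2*(-5*(-4))*(91 - 5*(-4)) = -78 + 2*20*(91 + 20) = -78 + 2*20*111 = -78 + 4440 = 4362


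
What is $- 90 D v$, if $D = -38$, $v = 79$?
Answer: $270180$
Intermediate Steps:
$- 90 D v = \left(-90\right) \left(-38\right) 79 = 3420 \cdot 79 = 270180$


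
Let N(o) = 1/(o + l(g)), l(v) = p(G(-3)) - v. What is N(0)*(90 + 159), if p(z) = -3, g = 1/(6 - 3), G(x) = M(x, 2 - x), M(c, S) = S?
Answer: -747/10 ≈ -74.700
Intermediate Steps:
G(x) = 2 - x
g = ⅓ (g = 1/3 = ⅓ ≈ 0.33333)
l(v) = -3 - v
N(o) = 1/(-10/3 + o) (N(o) = 1/(o + (-3 - 1*⅓)) = 1/(o + (-3 - ⅓)) = 1/(o - 10/3) = 1/(-10/3 + o))
N(0)*(90 + 159) = (3/(-10 + 3*0))*(90 + 159) = (3/(-10 + 0))*249 = (3/(-10))*249 = (3*(-⅒))*249 = -3/10*249 = -747/10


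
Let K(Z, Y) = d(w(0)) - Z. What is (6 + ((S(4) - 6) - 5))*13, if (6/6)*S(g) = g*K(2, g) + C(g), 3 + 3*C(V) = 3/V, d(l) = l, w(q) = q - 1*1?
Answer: -923/4 ≈ -230.75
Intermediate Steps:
w(q) = -1 + q (w(q) = q - 1 = -1 + q)
C(V) = -1 + 1/V (C(V) = -1 + (3/V)/3 = -1 + 1/V)
K(Z, Y) = -1 - Z (K(Z, Y) = (-1 + 0) - Z = -1 - Z)
S(g) = -3*g + (1 - g)/g (S(g) = g*(-1 - 1*2) + (1 - g)/g = g*(-1 - 2) + (1 - g)/g = g*(-3) + (1 - g)/g = -3*g + (1 - g)/g)
(6 + ((S(4) - 6) - 5))*13 = (6 + (((-1 + 1/4 - 3*4) - 6) - 5))*13 = (6 + (((-1 + 1/4 - 12) - 6) - 5))*13 = (6 + ((-51/4 - 6) - 5))*13 = (6 + (-75/4 - 5))*13 = (6 - 95/4)*13 = -71/4*13 = -923/4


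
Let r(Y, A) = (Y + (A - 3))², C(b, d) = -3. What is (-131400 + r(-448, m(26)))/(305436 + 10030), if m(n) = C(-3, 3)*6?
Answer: 88561/315466 ≈ 0.28073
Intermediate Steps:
m(n) = -18 (m(n) = -3*6 = -18)
r(Y, A) = (-3 + A + Y)² (r(Y, A) = (Y + (-3 + A))² = (-3 + A + Y)²)
(-131400 + r(-448, m(26)))/(305436 + 10030) = (-131400 + (-3 - 18 - 448)²)/(305436 + 10030) = (-131400 + (-469)²)/315466 = (-131400 + 219961)*(1/315466) = 88561*(1/315466) = 88561/315466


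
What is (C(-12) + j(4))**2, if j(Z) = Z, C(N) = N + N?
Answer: 400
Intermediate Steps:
C(N) = 2*N
(C(-12) + j(4))**2 = (2*(-12) + 4)**2 = (-24 + 4)**2 = (-20)**2 = 400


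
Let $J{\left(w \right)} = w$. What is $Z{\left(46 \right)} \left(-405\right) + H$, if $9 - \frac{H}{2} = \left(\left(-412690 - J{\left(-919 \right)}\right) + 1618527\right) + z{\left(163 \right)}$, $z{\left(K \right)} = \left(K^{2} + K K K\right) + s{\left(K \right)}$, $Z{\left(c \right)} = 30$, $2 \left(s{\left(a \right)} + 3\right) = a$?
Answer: $-11140433$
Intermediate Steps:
$s{\left(a \right)} = -3 + \frac{a}{2}$
$z{\left(K \right)} = -3 + K^{2} + K^{3} + \frac{K}{2}$ ($z{\left(K \right)} = \left(K^{2} + K K K\right) + \left(-3 + \frac{K}{2}\right) = \left(K^{2} + K^{2} K\right) + \left(-3 + \frac{K}{2}\right) = \left(K^{2} + K^{3}\right) + \left(-3 + \frac{K}{2}\right) = -3 + K^{2} + K^{3} + \frac{K}{2}$)
$H = -11128283$ ($H = 18 - 2 \left(\left(\left(-412690 - -919\right) + 1618527\right) + \left(-3 + 163^{2} + 163^{3} + \frac{1}{2} \cdot 163\right)\right) = 18 - 2 \left(\left(\left(-412690 + 919\right) + 1618527\right) + \left(-3 + 26569 + 4330747 + \frac{163}{2}\right)\right) = 18 - 2 \left(\left(-411771 + 1618527\right) + \frac{8714789}{2}\right) = 18 - 2 \left(1206756 + \frac{8714789}{2}\right) = 18 - 11128301 = -11128283$)
$Z{\left(46 \right)} \left(-405\right) + H = 30 \left(-405\right) - 11128283 = -12150 - 11128283 = -11140433$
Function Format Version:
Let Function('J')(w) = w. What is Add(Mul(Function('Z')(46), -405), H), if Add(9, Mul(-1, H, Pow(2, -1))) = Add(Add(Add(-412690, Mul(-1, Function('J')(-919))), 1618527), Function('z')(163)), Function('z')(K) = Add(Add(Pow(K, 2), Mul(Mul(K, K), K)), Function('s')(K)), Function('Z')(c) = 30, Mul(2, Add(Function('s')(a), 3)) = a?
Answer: -11140433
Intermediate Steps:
Function('s')(a) = Add(-3, Mul(Rational(1, 2), a))
Function('z')(K) = Add(-3, Pow(K, 2), Pow(K, 3), Mul(Rational(1, 2), K)) (Function('z')(K) = Add(Add(Pow(K, 2), Mul(Mul(K, K), K)), Add(-3, Mul(Rational(1, 2), K))) = Add(Add(Pow(K, 2), Mul(Pow(K, 2), K)), Add(-3, Mul(Rational(1, 2), K))) = Add(Add(Pow(K, 2), Pow(K, 3)), Add(-3, Mul(Rational(1, 2), K))) = Add(-3, Pow(K, 2), Pow(K, 3), Mul(Rational(1, 2), K)))
H = -11128283 (H = Add(18, Mul(-2, Add(Add(Add(-412690, Mul(-1, -919)), 1618527), Add(-3, Pow(163, 2), Pow(163, 3), Mul(Rational(1, 2), 163))))) = Add(18, Mul(-2, Add(Add(Add(-412690, 919), 1618527), Add(-3, 26569, 4330747, Rational(163, 2))))) = Add(18, Mul(-2, Add(Add(-411771, 1618527), Rational(8714789, 2)))) = Add(18, Mul(-2, Add(1206756, Rational(8714789, 2)))) = Add(18, Mul(-2, Rational(11128301, 2))) = Add(18, -11128301) = -11128283)
Add(Mul(Function('Z')(46), -405), H) = Add(Mul(30, -405), -11128283) = Add(-12150, -11128283) = -11140433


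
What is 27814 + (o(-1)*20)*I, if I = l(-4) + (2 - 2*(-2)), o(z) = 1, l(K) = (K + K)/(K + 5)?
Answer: 27774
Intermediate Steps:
l(K) = 2*K/(5 + K) (l(K) = (2*K)/(5 + K) = 2*K/(5 + K))
I = -2 (I = 2*(-4)/(5 - 4) + (2 - 2*(-2)) = 2*(-4)/1 + (2 + 4) = 2*(-4)*1 + 6 = -8 + 6 = -2)
27814 + (o(-1)*20)*I = 27814 + (1*20)*(-2) = 27814 + 20*(-2) = 27814 - 40 = 27774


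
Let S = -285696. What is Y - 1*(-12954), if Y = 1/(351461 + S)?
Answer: 851919811/65765 ≈ 12954.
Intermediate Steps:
Y = 1/65765 (Y = 1/(351461 - 285696) = 1/65765 ≈ 1.5206e-5)
Y - 1*(-12954) = 1/65765 - 1*(-12954) = 1/65765 + 12954 = 851919811/65765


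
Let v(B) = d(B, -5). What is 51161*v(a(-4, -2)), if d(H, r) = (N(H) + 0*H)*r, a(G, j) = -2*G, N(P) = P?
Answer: -2046440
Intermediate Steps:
d(H, r) = H*r (d(H, r) = (H + 0*H)*r = (H + 0)*r = H*r)
v(B) = -5*B (v(B) = B*(-5) = -5*B)
51161*v(a(-4, -2)) = 51161*(-(-10)*(-4)) = 51161*(-5*8) = 51161*(-40) = -2046440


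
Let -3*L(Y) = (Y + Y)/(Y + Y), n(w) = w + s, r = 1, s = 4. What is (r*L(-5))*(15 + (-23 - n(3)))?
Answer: 5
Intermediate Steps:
n(w) = 4 + w (n(w) = w + 4 = 4 + w)
L(Y) = -⅓ (L(Y) = -(Y + Y)/(3*(Y + Y)) = -2*Y/(3*(2*Y)) = -2*Y*1/(2*Y)/3 = -⅓*1 = -⅓)
(r*L(-5))*(15 + (-23 - n(3))) = (1*(-⅓))*(15 + (-23 - (4 + 3))) = -(15 + (-23 - 1*7))/3 = -(15 + (-23 - 7))/3 = -(15 - 30)/3 = -⅓*(-15) = 5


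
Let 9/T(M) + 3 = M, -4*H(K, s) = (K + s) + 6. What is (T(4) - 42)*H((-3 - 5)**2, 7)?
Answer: 2541/4 ≈ 635.25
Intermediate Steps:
H(K, s) = -3/2 - K/4 - s/4 (H(K, s) = -((K + s) + 6)/4 = -(6 + K + s)/4 = -3/2 - K/4 - s/4)
T(M) = 9/(-3 + M)
(T(4) - 42)*H((-3 - 5)**2, 7) = (9/(-3 + 4) - 42)*(-3/2 - (-3 - 5)**2/4 - 1/4*7) = (9/1 - 42)*(-3/2 - 1/4*(-8)**2 - 7/4) = (9*1 - 42)*(-3/2 - 1/4*64 - 7/4) = (9 - 42)*(-3/2 - 16 - 7/4) = -33*(-77/4) = 2541/4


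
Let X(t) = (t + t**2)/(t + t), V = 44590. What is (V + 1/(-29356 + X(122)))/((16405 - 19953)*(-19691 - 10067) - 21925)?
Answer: 137499132/325506481229 ≈ 0.00042242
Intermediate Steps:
X(t) = (t + t**2)/(2*t) (X(t) = (t + t**2)/((2*t)) = (t + t**2)*(1/(2*t)) = (t + t**2)/(2*t))
(V + 1/(-29356 + X(122)))/((16405 - 19953)*(-19691 - 10067) - 21925) = (44590 + 1/(-29356 + (1/2 + (1/2)*122)))/((16405 - 19953)*(-19691 - 10067) - 21925) = (44590 + 1/(-29356 + (1/2 + 61)))/(-3548*(-29758) - 21925) = (44590 + 1/(-29356 + 123/2))/(105581384 - 21925) = (44590 + 1/(-58589/2))/105559459 = (44590 - 2/58589)*(1/105559459) = (2612483508/58589)*(1/105559459) = 137499132/325506481229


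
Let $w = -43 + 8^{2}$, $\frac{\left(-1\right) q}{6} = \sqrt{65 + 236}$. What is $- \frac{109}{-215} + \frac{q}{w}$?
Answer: $\frac{109}{215} - \frac{2 \sqrt{301}}{7} \approx -4.45$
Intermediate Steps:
$q = - 6 \sqrt{301}$ ($q = - 6 \sqrt{65 + 236} = - 6 \sqrt{301} \approx -104.1$)
$w = 21$ ($w = -43 + 64 = 21$)
$- \frac{109}{-215} + \frac{q}{w} = - \frac{109}{-215} + \frac{\left(-6\right) \sqrt{301}}{21} = \left(-109\right) \left(- \frac{1}{215}\right) + - 6 \sqrt{301} \cdot \frac{1}{21} = \frac{109}{215} - \frac{2 \sqrt{301}}{7}$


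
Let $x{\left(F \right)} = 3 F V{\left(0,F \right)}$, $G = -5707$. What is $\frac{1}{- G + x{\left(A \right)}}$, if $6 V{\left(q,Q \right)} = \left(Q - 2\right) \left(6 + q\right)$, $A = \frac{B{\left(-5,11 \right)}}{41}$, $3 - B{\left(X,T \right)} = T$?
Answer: $\frac{1681}{9595627} \approx 0.00017518$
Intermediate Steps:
$B{\left(X,T \right)} = 3 - T$
$A = - \frac{8}{41}$ ($A = \frac{3 - 11}{41} = \left(3 - 11\right) \frac{1}{41} = \left(-8\right) \frac{1}{41} = - \frac{8}{41} \approx -0.19512$)
$V{\left(q,Q \right)} = \frac{\left(-2 + Q\right) \left(6 + q\right)}{6}$ ($V{\left(q,Q \right)} = \frac{\left(Q - 2\right) \left(6 + q\right)}{6} = \frac{\left(-2 + Q\right) \left(6 + q\right)}{6}$)
$x{\left(F \right)} = 3 F \left(-2 + F\right)$ ($x{\left(F \right)} = 3 F \left(-2 + F - 0 + \frac{1}{6} F 0\right) = 3 F \left(-2 + F + 0 + 0\right) = 3 F \left(-2 + F\right)$)
$\frac{1}{- G + x{\left(A \right)}} = \frac{1}{\left(-1\right) \left(-5707\right) + 3 \left(- \frac{8}{41}\right) \left(-2 - \frac{8}{41}\right)} = \frac{1}{5707 + 3 \left(- \frac{8}{41}\right) \left(- \frac{90}{41}\right)} = \frac{1}{5707 + \frac{2160}{1681}} = \frac{1}{\frac{9595627}{1681}} = \frac{1681}{9595627}$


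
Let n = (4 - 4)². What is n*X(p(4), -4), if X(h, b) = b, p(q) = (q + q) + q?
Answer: 0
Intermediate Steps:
p(q) = 3*q (p(q) = 2*q + q = 3*q)
n = 0 (n = 0² = 0)
n*X(p(4), -4) = 0*(-4) = 0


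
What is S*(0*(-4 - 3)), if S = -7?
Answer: 0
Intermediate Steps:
S*(0*(-4 - 3)) = -0*(-4 - 3) = -0*(-7) = -7*0 = 0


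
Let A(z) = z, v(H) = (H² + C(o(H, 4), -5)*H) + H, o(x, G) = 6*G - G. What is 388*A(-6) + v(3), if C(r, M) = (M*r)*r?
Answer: -8316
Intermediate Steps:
o(x, G) = 5*G
C(r, M) = M*r²
v(H) = H² - 1999*H (v(H) = (H² + (-5*(5*4)²)*H) + H = (H² + (-5*20²)*H) + H = (H² + (-5*400)*H) + H = (H² - 2000*H) + H = H² - 1999*H)
388*A(-6) + v(3) = 388*(-6) + 3*(-1999 + 3) = -2328 + 3*(-1996) = -2328 - 5988 = -8316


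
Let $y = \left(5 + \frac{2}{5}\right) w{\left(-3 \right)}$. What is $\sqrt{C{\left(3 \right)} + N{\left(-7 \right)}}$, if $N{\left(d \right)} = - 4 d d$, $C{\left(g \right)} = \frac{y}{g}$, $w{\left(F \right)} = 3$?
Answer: $\frac{i \sqrt{4765}}{5} \approx 13.806 i$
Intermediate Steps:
$y = \frac{81}{5}$ ($y = \left(5 + \frac{2}{5}\right) 3 = \frac{27}{5} \cdot 3 = \frac{81}{5} \approx 16.2$)
$C{\left(g \right)} = \frac{81}{5 g}$
$N{\left(d \right)} = - 4 d^{2}$
$\sqrt{C{\left(3 \right)} + N{\left(-7 \right)}} = \sqrt{\frac{81}{5 \cdot 3} - 4 \left(-7\right)^{2}} = \sqrt{\frac{81}{5} \cdot \frac{1}{3} - 196} = \sqrt{\frac{27}{5} - 196} = \sqrt{- \frac{953}{5}} = \frac{i \sqrt{4765}}{5}$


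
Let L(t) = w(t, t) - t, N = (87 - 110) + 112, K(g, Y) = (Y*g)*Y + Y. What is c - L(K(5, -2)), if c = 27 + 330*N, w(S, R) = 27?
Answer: 29388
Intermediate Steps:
K(g, Y) = Y + g*Y**2 (K(g, Y) = g*Y**2 + Y = Y + g*Y**2)
N = 89 (N = -23 + 112 = 89)
L(t) = 27 - t
c = 29397 (c = 27 + 330*89 = 27 + 29370 = 29397)
c - L(K(5, -2)) = 29397 - (27 - (-2)*(1 - 2*5)) = 29397 - (27 - (-2)*(1 - 10)) = 29397 - (27 - (-2)*(-9)) = 29397 - (27 - 1*18) = 29397 - (27 - 18) = 29397 - 1*9 = 29397 - 9 = 29388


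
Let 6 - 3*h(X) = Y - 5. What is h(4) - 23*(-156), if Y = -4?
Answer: 3593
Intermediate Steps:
h(X) = 5 (h(X) = 2 - (-4 - 5)/3 = 2 - 1/3*(-9) = 2 + 3 = 5)
h(4) - 23*(-156) = 5 - 23*(-156) = 5 + 3588 = 3593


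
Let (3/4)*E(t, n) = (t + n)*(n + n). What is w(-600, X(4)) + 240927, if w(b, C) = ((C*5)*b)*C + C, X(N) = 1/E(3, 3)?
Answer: 7709623/32 ≈ 2.4093e+5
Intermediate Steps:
E(t, n) = 8*n*(n + t)/3 (E(t, n) = 4*((t + n)*(n + n))/3 = 4*((n + t)*(2*n))/3 = 4*(2*n*(n + t))/3 = 8*n*(n + t)/3)
X(N) = 1/48 (X(N) = 1/((8/3)*3*(3 + 3)) = 1/((8/3)*3*6) = 1/48)
w(b, C) = C + 5*b*C**2 (w(b, C) = ((5*C)*b)*C + C = (5*C*b)*C + C = 5*b*C**2 + C = C + 5*b*C**2)
w(-600, X(4)) + 240927 = (1 + 5*(1/48)*(-600))/48 + 240927 = (1 - 125/2)/48 + 240927 = (1/48)*(-123/2) + 240927 = -41/32 + 240927 = 7709623/32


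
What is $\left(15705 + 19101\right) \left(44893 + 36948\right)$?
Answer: $2848557846$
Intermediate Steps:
$\left(15705 + 19101\right) \left(44893 + 36948\right) = 34806 \cdot 81841 = 2848557846$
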